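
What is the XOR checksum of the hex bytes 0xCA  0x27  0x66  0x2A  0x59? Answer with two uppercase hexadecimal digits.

F8

XOR the bytes together:
  start with 0xCA
  0xCA ⊕ 0x27 = 0xED
  0xED ⊕ 0x66 = 0x8B
  0x8B ⊕ 0x2A = 0xA1
  0xA1 ⊕ 0x59 = 0xF8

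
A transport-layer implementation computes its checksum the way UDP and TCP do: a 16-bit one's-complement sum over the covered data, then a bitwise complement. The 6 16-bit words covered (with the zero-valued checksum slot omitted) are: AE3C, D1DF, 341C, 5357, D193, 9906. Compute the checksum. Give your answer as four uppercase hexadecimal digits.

One's-complement addition (fold any carry out of bit 15 back into bit 0):
  0xAE3C + 0xD1DF = 0x1801B → wrap carry → 0x801C
  0x801C + 0x341C = 0x0B438
  0xB438 + 0x5357 = 0x1078F → wrap carry → 0x0790
  0x0790 + 0xD193 = 0x0D923
  0xD923 + 0x9906 = 0x17229 → wrap carry → 0x722A
One's-complement sum = 0x722A.
Checksum = ~0x722A & 0xFFFF = 0x8DD5.

8DD5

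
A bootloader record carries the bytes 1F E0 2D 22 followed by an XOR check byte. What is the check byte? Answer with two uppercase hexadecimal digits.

XOR the bytes together:
  start with 0x1F
  0x1F ⊕ 0xE0 = 0xFF
  0xFF ⊕ 0x2D = 0xD2
  0xD2 ⊕ 0x22 = 0xF0

F0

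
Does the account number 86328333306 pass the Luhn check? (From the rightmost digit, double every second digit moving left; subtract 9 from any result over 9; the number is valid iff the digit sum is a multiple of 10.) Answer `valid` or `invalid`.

valid

From the right, keep odd positions and double even positions (subtract 9 from any doubled value over 9):
  doubled (positions 2,4,...): 0 6 6 4 3 → sum 19
  kept (positions 1,3,...): 6 3 3 8 3 8 → sum 31
Total = 50.
50 mod 10 = 0, so the number is valid.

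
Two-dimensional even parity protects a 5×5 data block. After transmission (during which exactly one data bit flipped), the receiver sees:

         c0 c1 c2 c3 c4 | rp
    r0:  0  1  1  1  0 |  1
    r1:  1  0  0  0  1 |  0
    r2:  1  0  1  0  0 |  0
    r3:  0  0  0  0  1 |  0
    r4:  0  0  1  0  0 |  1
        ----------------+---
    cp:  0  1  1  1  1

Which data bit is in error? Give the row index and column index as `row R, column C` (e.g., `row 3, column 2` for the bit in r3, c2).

row 3, column 4

Recompute each row's even parity and compare to rp:
  r0: data parity 1, sent rp 1 → ok
  r1: data parity 0, sent rp 0 → ok
  r2: data parity 0, sent rp 0 → ok
  r3: data parity 1, sent rp 0 → mismatch
  r4: data parity 1, sent rp 1 → ok
Recompute each column's even parity and compare to cp:
  c0: data parity 0, sent cp 0 → ok
  c1: data parity 1, sent cp 1 → ok
  c2: data parity 1, sent cp 1 → ok
  c3: data parity 1, sent cp 1 → ok
  c4: data parity 0, sent cp 1 → mismatch
Exactly one row (r3) and one column (c4) fail → the flipped bit is at their intersection.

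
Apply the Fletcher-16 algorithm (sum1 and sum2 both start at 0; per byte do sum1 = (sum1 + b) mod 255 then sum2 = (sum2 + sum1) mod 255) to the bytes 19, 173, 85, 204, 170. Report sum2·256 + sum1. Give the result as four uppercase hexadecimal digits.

5A8D

Running sums (mod 255):
  after byte 0 (19): sum1=19, sum2=19
  after byte 1 (173): sum1=192, sum2=211
  after byte 2 (85): sum1=22, sum2=233
  after byte 3 (204): sum1=226, sum2=204
  after byte 4 (170): sum1=141, sum2=90
Checksum = sum2·256 + sum1 = 90·256 + 141 = 23181 = 0x5A8D.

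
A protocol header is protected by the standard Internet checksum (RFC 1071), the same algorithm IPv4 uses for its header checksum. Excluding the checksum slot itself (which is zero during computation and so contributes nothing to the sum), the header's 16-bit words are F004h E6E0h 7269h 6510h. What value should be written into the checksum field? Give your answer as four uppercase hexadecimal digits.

One's-complement addition (fold any carry out of bit 15 back into bit 0):
  0xF004 + 0xE6E0 = 0x1D6E4 → wrap carry → 0xD6E5
  0xD6E5 + 0x7269 = 0x1494E → wrap carry → 0x494F
  0x494F + 0x6510 = 0x0AE5F
One's-complement sum = 0xAE5F.
Checksum = ~0xAE5F & 0xFFFF = 0x51A0.

51A0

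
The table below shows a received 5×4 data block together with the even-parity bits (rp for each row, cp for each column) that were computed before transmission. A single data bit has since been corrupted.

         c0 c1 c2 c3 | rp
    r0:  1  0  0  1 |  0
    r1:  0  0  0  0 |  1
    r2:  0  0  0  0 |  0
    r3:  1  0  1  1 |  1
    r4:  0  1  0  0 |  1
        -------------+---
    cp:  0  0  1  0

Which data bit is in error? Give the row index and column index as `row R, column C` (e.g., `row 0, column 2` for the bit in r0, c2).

row 1, column 1

Recompute each row's even parity and compare to rp:
  r0: data parity 0, sent rp 0 → ok
  r1: data parity 0, sent rp 1 → mismatch
  r2: data parity 0, sent rp 0 → ok
  r3: data parity 1, sent rp 1 → ok
  r4: data parity 1, sent rp 1 → ok
Recompute each column's even parity and compare to cp:
  c0: data parity 0, sent cp 0 → ok
  c1: data parity 1, sent cp 0 → mismatch
  c2: data parity 1, sent cp 1 → ok
  c3: data parity 0, sent cp 0 → ok
Exactly one row (r1) and one column (c1) fail → the flipped bit is at their intersection.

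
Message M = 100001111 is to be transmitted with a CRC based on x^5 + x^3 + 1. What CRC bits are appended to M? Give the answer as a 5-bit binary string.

11001

Append 5 zeros: 10000111100000. Divide by 101001 (XOR where the leading bit is 1):
  pos 0: 100001 XOR 101001 = 001000
  pos 2: 100011 XOR 101001 = 001010
  pos 4: 101010 XOR 101001 = 000011
  pos 8: 110000 XOR 101001 = 011001
Remainder (last 5 bits) = 11001. This is the CRC / FCS.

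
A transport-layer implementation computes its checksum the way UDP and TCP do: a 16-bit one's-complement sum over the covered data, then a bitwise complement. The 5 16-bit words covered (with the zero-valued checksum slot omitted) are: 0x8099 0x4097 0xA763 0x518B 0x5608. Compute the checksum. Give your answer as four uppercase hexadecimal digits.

One's-complement addition (fold any carry out of bit 15 back into bit 0):
  0x8099 + 0x4097 = 0x0C130
  0xC130 + 0xA763 = 0x16893 → wrap carry → 0x6894
  0x6894 + 0x518B = 0x0BA1F
  0xBA1F + 0x5608 = 0x11027 → wrap carry → 0x1028
One's-complement sum = 0x1028.
Checksum = ~0x1028 & 0xFFFF = 0xEFD7.

EFD7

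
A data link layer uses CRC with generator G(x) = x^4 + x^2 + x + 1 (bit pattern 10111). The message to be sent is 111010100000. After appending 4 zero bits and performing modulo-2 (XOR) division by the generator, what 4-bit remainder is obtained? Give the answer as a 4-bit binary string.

Append 4 zeros: 1110101000000000. Divide by 10111 (XOR where the leading bit is 1):
  pos 0: 11101 XOR 10111 = 01010
  pos 1: 10100 XOR 10111 = 00011
  pos 4: 11100 XOR 10111 = 01011
  pos 5: 10110 XOR 10111 = 00001
  pos 9: 10000 XOR 10111 = 00111
  pos 11: 11100 XOR 10111 = 01011
Remainder (last 4 bits) = 1011. This is the CRC / FCS.

1011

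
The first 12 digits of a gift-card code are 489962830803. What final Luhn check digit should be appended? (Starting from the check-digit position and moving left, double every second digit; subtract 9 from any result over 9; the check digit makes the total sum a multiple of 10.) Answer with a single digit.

Partial digits right→left: 3 0 8 0 3 8 2 6 9 9 8 4
Double every second digit counting from the check-digit position (so the 1st, 3rd, 5th, ... of the partial from the right).
  doubled (with −9 where >9): 6 7 6 4 9 7 → sum 39
  kept as-is: 0 0 8 6 9 4 → sum 27
Total = 39 + 27 = 66.
Check digit = (10 − (66 mod 10)) mod 10 = 4.

4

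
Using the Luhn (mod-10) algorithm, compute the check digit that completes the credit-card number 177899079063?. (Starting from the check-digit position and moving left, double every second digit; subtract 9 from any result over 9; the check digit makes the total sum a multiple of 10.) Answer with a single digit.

6

Partial digits right→left: 3 6 0 9 7 0 9 9 8 7 7 1
Double every second digit counting from the check-digit position (so the 1st, 3rd, 5th, ... of the partial from the right).
  doubled (with −9 where >9): 6 0 5 9 7 5 → sum 32
  kept as-is: 6 9 0 9 7 1 → sum 32
Total = 32 + 32 = 64.
Check digit = (10 − (64 mod 10)) mod 10 = 6.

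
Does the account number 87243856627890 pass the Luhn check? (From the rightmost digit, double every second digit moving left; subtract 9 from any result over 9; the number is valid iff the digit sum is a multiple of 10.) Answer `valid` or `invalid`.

From the right, keep odd positions and double even positions (subtract 9 from any doubled value over 9):
  doubled (positions 2,4,...): 9 5 3 1 6 4 7 → sum 35
  kept (positions 1,3,...): 0 8 2 6 8 4 7 → sum 35
Total = 70.
70 mod 10 = 0, so the number is valid.

valid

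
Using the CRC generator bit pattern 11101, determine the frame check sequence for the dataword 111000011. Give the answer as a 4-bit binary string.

Append 4 zeros: 1110000110000. Divide by 11101 (XOR where the leading bit is 1):
  pos 0: 11100 XOR 11101 = 00001
  pos 4: 10011 XOR 11101 = 01110
  pos 5: 11100 XOR 11101 = 00001
Remainder (last 4 bits) = 1000. This is the CRC / FCS.

1000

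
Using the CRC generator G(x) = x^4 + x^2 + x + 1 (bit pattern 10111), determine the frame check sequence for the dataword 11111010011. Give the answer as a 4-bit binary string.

0000

Append 4 zeros: 111110100110000. Divide by 10111 (XOR where the leading bit is 1):
  pos 0: 11111 XOR 10111 = 01000
  pos 1: 10000 XOR 10111 = 00111
  pos 3: 11110 XOR 10111 = 01001
  pos 4: 10010 XOR 10111 = 00101
  pos 6: 10111 XOR 10111 = 00000
Remainder (last 4 bits) = 0000. This is the CRC / FCS.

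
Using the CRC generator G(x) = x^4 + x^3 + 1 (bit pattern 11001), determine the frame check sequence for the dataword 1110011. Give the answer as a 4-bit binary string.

Append 4 zeros: 11100110000. Divide by 11001 (XOR where the leading bit is 1):
  pos 0: 11100 XOR 11001 = 00101
  pos 2: 10111 XOR 11001 = 01110
  pos 3: 11100 XOR 11001 = 00101
  pos 5: 10100 XOR 11001 = 01101
  pos 6: 11010 XOR 11001 = 00011
Remainder (last 4 bits) = 0011. This is the CRC / FCS.

0011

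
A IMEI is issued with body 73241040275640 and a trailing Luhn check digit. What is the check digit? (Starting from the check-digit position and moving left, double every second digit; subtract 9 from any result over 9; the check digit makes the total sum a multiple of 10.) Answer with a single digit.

3

Partial digits right→left: 0 4 6 5 7 2 0 4 0 1 4 2 3 7
Double every second digit counting from the check-digit position (so the 1st, 3rd, 5th, ... of the partial from the right).
  doubled (with −9 where >9): 0 3 5 0 0 8 6 → sum 22
  kept as-is: 4 5 2 4 1 2 7 → sum 25
Total = 22 + 25 = 47.
Check digit = (10 − (47 mod 10)) mod 10 = 3.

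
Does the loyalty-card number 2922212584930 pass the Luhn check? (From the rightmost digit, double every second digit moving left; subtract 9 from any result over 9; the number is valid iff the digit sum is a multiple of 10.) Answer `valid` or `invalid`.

From the right, keep odd positions and double even positions (subtract 9 from any doubled value over 9):
  doubled (positions 2,4,...): 6 8 1 2 4 9 → sum 30
  kept (positions 1,3,...): 0 9 8 2 2 2 2 → sum 25
Total = 55.
55 mod 10 = 5, so the number is invalid.

invalid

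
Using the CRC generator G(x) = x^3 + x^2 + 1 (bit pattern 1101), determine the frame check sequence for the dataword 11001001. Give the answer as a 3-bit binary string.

Append 3 zeros: 11001001000. Divide by 1101 (XOR where the leading bit is 1):
  pos 0: 1100 XOR 1101 = 0001
  pos 3: 1100 XOR 1101 = 0001
  pos 6: 1100 XOR 1101 = 0001
Remainder (last 3 bits) = 010. This is the CRC / FCS.

010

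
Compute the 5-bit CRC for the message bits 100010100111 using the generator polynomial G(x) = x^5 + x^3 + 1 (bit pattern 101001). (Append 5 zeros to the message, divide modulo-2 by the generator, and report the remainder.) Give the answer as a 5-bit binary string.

Append 5 zeros: 10001010011100000. Divide by 101001 (XOR where the leading bit is 1):
  pos 0: 100010 XOR 101001 = 001011
  pos 2: 101110 XOR 101001 = 000111
  pos 5: 111011 XOR 101001 = 010010
  pos 6: 100101 XOR 101001 = 001100
  pos 8: 110000 XOR 101001 = 011001
  pos 9: 110010 XOR 101001 = 011011
  pos 10: 110110 XOR 101001 = 011111
  pos 11: 111110 XOR 101001 = 010111
Remainder (last 5 bits) = 10111. This is the CRC / FCS.

10111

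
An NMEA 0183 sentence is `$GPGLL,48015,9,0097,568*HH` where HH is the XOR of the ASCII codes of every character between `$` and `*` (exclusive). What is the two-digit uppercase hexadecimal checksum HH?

64

XOR the ASCII codes of the payload characters:
  'G' = 0x47 → acc = 0x47
  'P' = 0x50 → acc = 0x17
  'G' = 0x47 → acc = 0x50
  'L' = 0x4C → acc = 0x1C
  'L' = 0x4C → acc = 0x50
  ',' = 0x2C → acc = 0x7C
  '4' = 0x34 → acc = 0x48
  '8' = 0x38 → acc = 0x70
  '0' = 0x30 → acc = 0x40
  '1' = 0x31 → acc = 0x71
  '5' = 0x35 → acc = 0x44
  ',' = 0x2C → acc = 0x68
  '9' = 0x39 → acc = 0x51
  ',' = 0x2C → acc = 0x7D
  '0' = 0x30 → acc = 0x4D
  '0' = 0x30 → acc = 0x7D
  '9' = 0x39 → acc = 0x44
  '7' = 0x37 → acc = 0x73
  ',' = 0x2C → acc = 0x5F
  '5' = 0x35 → acc = 0x6A
  '6' = 0x36 → acc = 0x5C
  '8' = 0x38 → acc = 0x64
Checksum = 0x64.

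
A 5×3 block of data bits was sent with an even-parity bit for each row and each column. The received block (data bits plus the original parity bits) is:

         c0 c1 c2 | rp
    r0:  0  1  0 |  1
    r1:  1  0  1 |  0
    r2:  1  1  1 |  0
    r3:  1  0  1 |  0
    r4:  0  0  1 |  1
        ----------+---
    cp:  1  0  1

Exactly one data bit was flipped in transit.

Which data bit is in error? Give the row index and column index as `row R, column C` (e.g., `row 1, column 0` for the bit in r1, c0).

row 2, column 2

Recompute each row's even parity and compare to rp:
  r0: data parity 1, sent rp 1 → ok
  r1: data parity 0, sent rp 0 → ok
  r2: data parity 1, sent rp 0 → mismatch
  r3: data parity 0, sent rp 0 → ok
  r4: data parity 1, sent rp 1 → ok
Recompute each column's even parity and compare to cp:
  c0: data parity 1, sent cp 1 → ok
  c1: data parity 0, sent cp 0 → ok
  c2: data parity 0, sent cp 1 → mismatch
Exactly one row (r2) and one column (c2) fail → the flipped bit is at their intersection.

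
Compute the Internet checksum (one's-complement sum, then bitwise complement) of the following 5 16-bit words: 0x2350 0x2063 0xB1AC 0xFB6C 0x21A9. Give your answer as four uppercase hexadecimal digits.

ED89

One's-complement addition (fold any carry out of bit 15 back into bit 0):
  0x2350 + 0x2063 = 0x043B3
  0x43B3 + 0xB1AC = 0x0F55F
  0xF55F + 0xFB6C = 0x1F0CB → wrap carry → 0xF0CC
  0xF0CC + 0x21A9 = 0x11275 → wrap carry → 0x1276
One's-complement sum = 0x1276.
Checksum = ~0x1276 & 0xFFFF = 0xED89.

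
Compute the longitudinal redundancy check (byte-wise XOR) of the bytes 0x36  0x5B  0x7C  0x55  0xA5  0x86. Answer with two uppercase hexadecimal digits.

67

XOR the bytes together:
  start with 0x36
  0x36 ⊕ 0x5B = 0x6D
  0x6D ⊕ 0x7C = 0x11
  0x11 ⊕ 0x55 = 0x44
  0x44 ⊕ 0xA5 = 0xE1
  0xE1 ⊕ 0x86 = 0x67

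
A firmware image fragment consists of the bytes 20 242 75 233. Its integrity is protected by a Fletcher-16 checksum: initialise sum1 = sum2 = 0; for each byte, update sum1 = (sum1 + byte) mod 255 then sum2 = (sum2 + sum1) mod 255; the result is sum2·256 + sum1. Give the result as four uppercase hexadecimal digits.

A93C

Running sums (mod 255):
  after byte 0 (20): sum1=20, sum2=20
  after byte 1 (242): sum1=7, sum2=27
  after byte 2 (75): sum1=82, sum2=109
  after byte 3 (233): sum1=60, sum2=169
Checksum = sum2·256 + sum1 = 169·256 + 60 = 43324 = 0xA93C.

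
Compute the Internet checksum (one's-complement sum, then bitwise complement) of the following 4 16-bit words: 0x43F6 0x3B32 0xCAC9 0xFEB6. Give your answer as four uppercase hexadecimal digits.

B756

One's-complement addition (fold any carry out of bit 15 back into bit 0):
  0x43F6 + 0x3B32 = 0x07F28
  0x7F28 + 0xCAC9 = 0x149F1 → wrap carry → 0x49F2
  0x49F2 + 0xFEB6 = 0x148A8 → wrap carry → 0x48A9
One's-complement sum = 0x48A9.
Checksum = ~0x48A9 & 0xFFFF = 0xB756.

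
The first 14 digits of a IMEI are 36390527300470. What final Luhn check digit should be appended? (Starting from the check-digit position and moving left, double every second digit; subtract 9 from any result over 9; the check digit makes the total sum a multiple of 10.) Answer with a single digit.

Partial digits right→left: 0 7 4 0 0 3 7 2 5 0 9 3 6 3
Double every second digit counting from the check-digit position (so the 1st, 3rd, 5th, ... of the partial from the right).
  doubled (with −9 where >9): 0 8 0 5 1 9 3 → sum 26
  kept as-is: 7 0 3 2 0 3 3 → sum 18
Total = 26 + 18 = 44.
Check digit = (10 − (44 mod 10)) mod 10 = 6.

6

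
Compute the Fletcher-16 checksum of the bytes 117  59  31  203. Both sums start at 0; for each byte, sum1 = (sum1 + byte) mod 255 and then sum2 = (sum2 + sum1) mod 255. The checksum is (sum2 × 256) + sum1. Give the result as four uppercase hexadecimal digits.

Running sums (mod 255):
  after byte 0 (117): sum1=117, sum2=117
  after byte 1 (59): sum1=176, sum2=38
  after byte 2 (31): sum1=207, sum2=245
  after byte 3 (203): sum1=155, sum2=145
Checksum = sum2·256 + sum1 = 145·256 + 155 = 37275 = 0x919B.

919B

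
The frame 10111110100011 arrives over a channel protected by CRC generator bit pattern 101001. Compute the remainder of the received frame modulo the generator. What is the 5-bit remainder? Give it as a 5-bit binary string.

01001

Modulo-2 division of 10111110100011 by 101001:
  pos 0: 101111 XOR 101001 = 000110
  pos 3: 110101 XOR 101001 = 011100
  pos 4: 111000 XOR 101001 = 010001
  pos 5: 100010 XOR 101001 = 001011
  pos 7: 101101 XOR 101001 = 000100
Remainder = 01001 (nonzero — an error is detected).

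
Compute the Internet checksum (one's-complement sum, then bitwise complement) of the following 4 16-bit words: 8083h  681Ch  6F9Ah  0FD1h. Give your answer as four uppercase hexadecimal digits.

One's-complement addition (fold any carry out of bit 15 back into bit 0):
  0x8083 + 0x681C = 0x0E89F
  0xE89F + 0x6F9A = 0x15839 → wrap carry → 0x583A
  0x583A + 0x0FD1 = 0x0680B
One's-complement sum = 0x680B.
Checksum = ~0x680B & 0xFFFF = 0x97F4.

97F4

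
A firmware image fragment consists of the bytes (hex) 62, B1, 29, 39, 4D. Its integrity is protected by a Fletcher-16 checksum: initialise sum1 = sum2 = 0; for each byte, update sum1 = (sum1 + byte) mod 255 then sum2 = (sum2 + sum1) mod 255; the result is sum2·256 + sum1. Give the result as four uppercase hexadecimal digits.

Running sums (mod 255):
  after byte 0 (62): sum1=98, sum2=98
  after byte 1 (B1): sum1=20, sum2=118
  after byte 2 (29): sum1=61, sum2=179
  after byte 3 (39): sum1=118, sum2=42
  after byte 4 (4D): sum1=195, sum2=237
Checksum = sum2·256 + sum1 = 237·256 + 195 = 60867 = 0xEDC3.

EDC3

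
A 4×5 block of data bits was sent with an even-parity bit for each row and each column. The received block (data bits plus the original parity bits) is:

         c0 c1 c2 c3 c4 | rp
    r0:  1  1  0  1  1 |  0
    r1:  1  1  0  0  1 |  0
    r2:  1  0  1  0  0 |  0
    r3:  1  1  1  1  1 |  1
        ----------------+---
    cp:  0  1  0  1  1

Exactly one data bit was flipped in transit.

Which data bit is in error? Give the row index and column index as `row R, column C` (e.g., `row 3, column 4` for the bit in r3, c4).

Recompute each row's even parity and compare to rp:
  r0: data parity 0, sent rp 0 → ok
  r1: data parity 1, sent rp 0 → mismatch
  r2: data parity 0, sent rp 0 → ok
  r3: data parity 1, sent rp 1 → ok
Recompute each column's even parity and compare to cp:
  c0: data parity 0, sent cp 0 → ok
  c1: data parity 1, sent cp 1 → ok
  c2: data parity 0, sent cp 0 → ok
  c3: data parity 0, sent cp 1 → mismatch
  c4: data parity 1, sent cp 1 → ok
Exactly one row (r1) and one column (c3) fail → the flipped bit is at their intersection.

row 1, column 3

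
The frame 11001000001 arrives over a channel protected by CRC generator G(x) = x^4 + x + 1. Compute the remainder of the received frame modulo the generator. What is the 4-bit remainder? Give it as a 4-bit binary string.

0000

Modulo-2 division of 11001000001 by 10011:
  pos 0: 11001 XOR 10011 = 01010
  pos 1: 10100 XOR 10011 = 00111
  pos 3: 11100 XOR 10011 = 01111
  pos 4: 11110 XOR 10011 = 01101
  pos 5: 11010 XOR 10011 = 01001
  pos 6: 10011 XOR 10011 = 00000
Remainder = 0000 (zero — the frame passes the CRC check).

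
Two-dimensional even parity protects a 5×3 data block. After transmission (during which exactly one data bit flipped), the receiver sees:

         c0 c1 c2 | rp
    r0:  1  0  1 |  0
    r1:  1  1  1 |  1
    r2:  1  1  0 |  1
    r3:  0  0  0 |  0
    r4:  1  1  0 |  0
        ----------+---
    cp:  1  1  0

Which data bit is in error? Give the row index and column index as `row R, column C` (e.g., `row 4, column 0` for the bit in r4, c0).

row 2, column 0

Recompute each row's even parity and compare to rp:
  r0: data parity 0, sent rp 0 → ok
  r1: data parity 1, sent rp 1 → ok
  r2: data parity 0, sent rp 1 → mismatch
  r3: data parity 0, sent rp 0 → ok
  r4: data parity 0, sent rp 0 → ok
Recompute each column's even parity and compare to cp:
  c0: data parity 0, sent cp 1 → mismatch
  c1: data parity 1, sent cp 1 → ok
  c2: data parity 0, sent cp 0 → ok
Exactly one row (r2) and one column (c0) fail → the flipped bit is at their intersection.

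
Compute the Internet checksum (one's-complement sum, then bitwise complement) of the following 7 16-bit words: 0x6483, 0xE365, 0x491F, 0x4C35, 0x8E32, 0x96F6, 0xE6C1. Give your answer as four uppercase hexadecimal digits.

16D7

One's-complement addition (fold any carry out of bit 15 back into bit 0):
  0x6483 + 0xE365 = 0x147E8 → wrap carry → 0x47E9
  0x47E9 + 0x491F = 0x09108
  0x9108 + 0x4C35 = 0x0DD3D
  0xDD3D + 0x8E32 = 0x16B6F → wrap carry → 0x6B70
  0x6B70 + 0x96F6 = 0x10266 → wrap carry → 0x0267
  0x0267 + 0xE6C1 = 0x0E928
One's-complement sum = 0xE928.
Checksum = ~0xE928 & 0xFFFF = 0x16D7.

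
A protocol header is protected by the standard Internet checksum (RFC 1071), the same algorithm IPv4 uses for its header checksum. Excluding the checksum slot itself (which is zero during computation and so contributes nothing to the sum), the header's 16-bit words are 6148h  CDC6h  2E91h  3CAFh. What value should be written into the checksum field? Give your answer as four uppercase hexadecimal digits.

65B0

One's-complement addition (fold any carry out of bit 15 back into bit 0):
  0x6148 + 0xCDC6 = 0x12F0E → wrap carry → 0x2F0F
  0x2F0F + 0x2E91 = 0x05DA0
  0x5DA0 + 0x3CAF = 0x09A4F
One's-complement sum = 0x9A4F.
Checksum = ~0x9A4F & 0xFFFF = 0x65B0.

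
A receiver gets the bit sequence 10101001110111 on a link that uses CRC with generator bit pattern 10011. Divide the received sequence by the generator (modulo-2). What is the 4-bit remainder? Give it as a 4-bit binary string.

Modulo-2 division of 10101001110111 by 10011:
  pos 0: 10101 XOR 10011 = 00110
  pos 2: 11000 XOR 10011 = 01011
  pos 3: 10111 XOR 10011 = 00100
  pos 5: 10011 XOR 10011 = 00000
Remainder = 0111 (nonzero — an error is detected).

0111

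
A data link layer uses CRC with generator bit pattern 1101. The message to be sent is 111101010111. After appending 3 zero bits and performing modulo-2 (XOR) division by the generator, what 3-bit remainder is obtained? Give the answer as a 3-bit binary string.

Append 3 zeros: 111101010111000. Divide by 1101 (XOR where the leading bit is 1):
  pos 0: 1111 XOR 1101 = 0010
  pos 2: 1001 XOR 1101 = 0100
  pos 3: 1000 XOR 1101 = 0101
  pos 4: 1011 XOR 1101 = 0110
  pos 5: 1100 XOR 1101 = 0001
  pos 8: 1111 XOR 1101 = 0010
  pos 10: 1000 XOR 1101 = 0101
  pos 11: 1010 XOR 1101 = 0111
Remainder (last 3 bits) = 111. This is the CRC / FCS.

111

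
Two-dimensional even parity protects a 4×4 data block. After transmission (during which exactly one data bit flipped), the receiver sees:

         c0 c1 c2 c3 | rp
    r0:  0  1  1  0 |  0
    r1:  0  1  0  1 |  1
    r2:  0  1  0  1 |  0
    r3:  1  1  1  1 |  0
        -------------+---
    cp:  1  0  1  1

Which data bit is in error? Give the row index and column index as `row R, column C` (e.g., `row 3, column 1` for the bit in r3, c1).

row 1, column 2

Recompute each row's even parity and compare to rp:
  r0: data parity 0, sent rp 0 → ok
  r1: data parity 0, sent rp 1 → mismatch
  r2: data parity 0, sent rp 0 → ok
  r3: data parity 0, sent rp 0 → ok
Recompute each column's even parity and compare to cp:
  c0: data parity 1, sent cp 1 → ok
  c1: data parity 0, sent cp 0 → ok
  c2: data parity 0, sent cp 1 → mismatch
  c3: data parity 1, sent cp 1 → ok
Exactly one row (r1) and one column (c2) fail → the flipped bit is at their intersection.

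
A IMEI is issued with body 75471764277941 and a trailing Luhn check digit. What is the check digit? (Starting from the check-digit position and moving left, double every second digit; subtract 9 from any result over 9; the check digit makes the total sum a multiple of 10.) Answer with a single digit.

Partial digits right→left: 1 4 9 7 7 2 4 6 7 1 7 4 5 7
Double every second digit counting from the check-digit position (so the 1st, 3rd, 5th, ... of the partial from the right).
  doubled (with −9 where >9): 2 9 5 8 5 5 1 → sum 35
  kept as-is: 4 7 2 6 1 4 7 → sum 31
Total = 35 + 31 = 66.
Check digit = (10 − (66 mod 10)) mod 10 = 4.

4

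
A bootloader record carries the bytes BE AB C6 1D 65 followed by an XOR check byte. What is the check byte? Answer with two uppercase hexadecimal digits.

XOR the bytes together:
  start with 0xBE
  0xBE ⊕ 0xAB = 0x15
  0x15 ⊕ 0xC6 = 0xD3
  0xD3 ⊕ 0x1D = 0xCE
  0xCE ⊕ 0x65 = 0xAB

AB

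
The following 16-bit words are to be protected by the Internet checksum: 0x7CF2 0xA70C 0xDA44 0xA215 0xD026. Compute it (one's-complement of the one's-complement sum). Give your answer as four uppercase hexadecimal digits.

8F7F

One's-complement addition (fold any carry out of bit 15 back into bit 0):
  0x7CF2 + 0xA70C = 0x123FE → wrap carry → 0x23FF
  0x23FF + 0xDA44 = 0x0FE43
  0xFE43 + 0xA215 = 0x1A058 → wrap carry → 0xA059
  0xA059 + 0xD026 = 0x1707F → wrap carry → 0x7080
One's-complement sum = 0x7080.
Checksum = ~0x7080 & 0xFFFF = 0x8F7F.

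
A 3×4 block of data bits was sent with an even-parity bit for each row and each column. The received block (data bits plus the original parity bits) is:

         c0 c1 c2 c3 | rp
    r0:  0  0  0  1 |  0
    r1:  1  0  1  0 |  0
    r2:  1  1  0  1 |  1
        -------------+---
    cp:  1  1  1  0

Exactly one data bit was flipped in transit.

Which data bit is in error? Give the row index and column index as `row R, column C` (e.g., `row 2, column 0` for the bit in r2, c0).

row 0, column 0

Recompute each row's even parity and compare to rp:
  r0: data parity 1, sent rp 0 → mismatch
  r1: data parity 0, sent rp 0 → ok
  r2: data parity 1, sent rp 1 → ok
Recompute each column's even parity and compare to cp:
  c0: data parity 0, sent cp 1 → mismatch
  c1: data parity 1, sent cp 1 → ok
  c2: data parity 1, sent cp 1 → ok
  c3: data parity 0, sent cp 0 → ok
Exactly one row (r0) and one column (c0) fail → the flipped bit is at their intersection.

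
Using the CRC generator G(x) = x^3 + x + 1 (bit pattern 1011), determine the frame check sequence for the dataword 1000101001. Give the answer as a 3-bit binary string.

Append 3 zeros: 1000101001000. Divide by 1011 (XOR where the leading bit is 1):
  pos 0: 1000 XOR 1011 = 0011
  pos 2: 1110 XOR 1011 = 0101
  pos 3: 1011 XOR 1011 = 0000
  pos 9: 1000 XOR 1011 = 0011
Remainder (last 3 bits) = 011. This is the CRC / FCS.

011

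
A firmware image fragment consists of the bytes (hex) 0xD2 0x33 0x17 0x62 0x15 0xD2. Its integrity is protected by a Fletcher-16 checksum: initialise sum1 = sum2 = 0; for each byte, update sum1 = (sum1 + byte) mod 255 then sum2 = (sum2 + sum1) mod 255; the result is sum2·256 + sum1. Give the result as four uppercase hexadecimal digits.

Running sums (mod 255):
  after byte 0 (0xD2): sum1=210, sum2=210
  after byte 1 (0x33): sum1=6, sum2=216
  after byte 2 (0x17): sum1=29, sum2=245
  after byte 3 (0x62): sum1=127, sum2=117
  after byte 4 (0x15): sum1=148, sum2=10
  after byte 5 (0xD2): sum1=103, sum2=113
Checksum = sum2·256 + sum1 = 113·256 + 103 = 29031 = 0x7167.

7167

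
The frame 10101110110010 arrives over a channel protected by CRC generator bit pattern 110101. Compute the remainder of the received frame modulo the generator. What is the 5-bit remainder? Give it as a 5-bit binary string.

00000

Modulo-2 division of 10101110110010 by 110101:
  pos 0: 101011 XOR 110101 = 011110
  pos 1: 111101 XOR 110101 = 001000
  pos 3: 100001 XOR 110101 = 010100
  pos 4: 101001 XOR 110101 = 011100
  pos 5: 111000 XOR 110101 = 001101
  pos 7: 110101 XOR 110101 = 000000
Remainder = 00000 (zero — the frame passes the CRC check).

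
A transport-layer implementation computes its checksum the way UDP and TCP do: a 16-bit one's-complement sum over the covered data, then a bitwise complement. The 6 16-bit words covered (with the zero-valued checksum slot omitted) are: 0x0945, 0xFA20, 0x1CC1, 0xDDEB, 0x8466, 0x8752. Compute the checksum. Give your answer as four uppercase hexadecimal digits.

One's-complement addition (fold any carry out of bit 15 back into bit 0):
  0x0945 + 0xFA20 = 0x10365 → wrap carry → 0x0366
  0x0366 + 0x1CC1 = 0x02027
  0x2027 + 0xDDEB = 0x0FE12
  0xFE12 + 0x8466 = 0x18278 → wrap carry → 0x8279
  0x8279 + 0x8752 = 0x109CB → wrap carry → 0x09CC
One's-complement sum = 0x09CC.
Checksum = ~0x09CC & 0xFFFF = 0xF633.

F633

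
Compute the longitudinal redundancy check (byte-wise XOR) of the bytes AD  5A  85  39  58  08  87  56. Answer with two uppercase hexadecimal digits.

CA

XOR the bytes together:
  start with 0xAD
  0xAD ⊕ 0x5A = 0xF7
  0xF7 ⊕ 0x85 = 0x72
  0x72 ⊕ 0x39 = 0x4B
  0x4B ⊕ 0x58 = 0x13
  0x13 ⊕ 0x08 = 0x1B
  0x1B ⊕ 0x87 = 0x9C
  0x9C ⊕ 0x56 = 0xCA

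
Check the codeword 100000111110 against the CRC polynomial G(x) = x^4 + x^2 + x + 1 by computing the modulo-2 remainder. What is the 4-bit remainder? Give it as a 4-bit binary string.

Modulo-2 division of 100000111110 by 10111:
  pos 0: 10000 XOR 10111 = 00111
  pos 2: 11101 XOR 10111 = 01010
  pos 3: 10101 XOR 10111 = 00010
  pos 6: 10111 XOR 10111 = 00000
Remainder = 0000 (zero — the frame passes the CRC check).

0000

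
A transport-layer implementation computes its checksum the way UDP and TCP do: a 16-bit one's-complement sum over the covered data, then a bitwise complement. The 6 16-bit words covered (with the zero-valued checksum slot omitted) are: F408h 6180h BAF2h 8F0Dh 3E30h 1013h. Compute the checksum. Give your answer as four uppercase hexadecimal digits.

1233

One's-complement addition (fold any carry out of bit 15 back into bit 0):
  0xF408 + 0x6180 = 0x15588 → wrap carry → 0x5589
  0x5589 + 0xBAF2 = 0x1107B → wrap carry → 0x107C
  0x107C + 0x8F0D = 0x09F89
  0x9F89 + 0x3E30 = 0x0DDB9
  0xDDB9 + 0x1013 = 0x0EDCC
One's-complement sum = 0xEDCC.
Checksum = ~0xEDCC & 0xFFFF = 0x1233.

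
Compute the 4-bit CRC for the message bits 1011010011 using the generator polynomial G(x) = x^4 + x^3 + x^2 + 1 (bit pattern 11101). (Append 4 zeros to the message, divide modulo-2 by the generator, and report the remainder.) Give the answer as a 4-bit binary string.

0011

Append 4 zeros: 10110100110000. Divide by 11101 (XOR where the leading bit is 1):
  pos 0: 10110 XOR 11101 = 01011
  pos 1: 10111 XOR 11101 = 01010
  pos 2: 10100 XOR 11101 = 01001
  pos 3: 10010 XOR 11101 = 01111
  pos 4: 11111 XOR 11101 = 00010
  pos 7: 10100 XOR 11101 = 01001
  pos 8: 10010 XOR 11101 = 01111
  pos 9: 11110 XOR 11101 = 00011
Remainder (last 4 bits) = 0011. This is the CRC / FCS.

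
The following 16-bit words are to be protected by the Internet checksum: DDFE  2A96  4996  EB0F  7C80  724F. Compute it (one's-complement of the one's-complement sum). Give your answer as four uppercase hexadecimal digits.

One's-complement addition (fold any carry out of bit 15 back into bit 0):
  0xDDFE + 0x2A96 = 0x10894 → wrap carry → 0x0895
  0x0895 + 0x4996 = 0x0522B
  0x522B + 0xEB0F = 0x13D3A → wrap carry → 0x3D3B
  0x3D3B + 0x7C80 = 0x0B9BB
  0xB9BB + 0x724F = 0x12C0A → wrap carry → 0x2C0B
One's-complement sum = 0x2C0B.
Checksum = ~0x2C0B & 0xFFFF = 0xD3F4.

D3F4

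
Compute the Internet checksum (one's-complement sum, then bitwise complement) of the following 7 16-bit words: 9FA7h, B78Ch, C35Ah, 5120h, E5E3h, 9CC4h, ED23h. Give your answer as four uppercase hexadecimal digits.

2484

One's-complement addition (fold any carry out of bit 15 back into bit 0):
  0x9FA7 + 0xB78C = 0x15733 → wrap carry → 0x5734
  0x5734 + 0xC35A = 0x11A8E → wrap carry → 0x1A8F
  0x1A8F + 0x5120 = 0x06BAF
  0x6BAF + 0xE5E3 = 0x15192 → wrap carry → 0x5193
  0x5193 + 0x9CC4 = 0x0EE57
  0xEE57 + 0xED23 = 0x1DB7A → wrap carry → 0xDB7B
One's-complement sum = 0xDB7B.
Checksum = ~0xDB7B & 0xFFFF = 0x2484.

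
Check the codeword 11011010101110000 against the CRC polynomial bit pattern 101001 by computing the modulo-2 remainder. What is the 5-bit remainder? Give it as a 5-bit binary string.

Modulo-2 division of 11011010101110000 by 101001:
  pos 0: 110110 XOR 101001 = 011111
  pos 1: 111111 XOR 101001 = 010110
  pos 2: 101100 XOR 101001 = 000101
  pos 5: 101101 XOR 101001 = 000100
  pos 8: 100110 XOR 101001 = 001111
  pos 10: 111100 XOR 101001 = 010101
  pos 11: 101010 XOR 101001 = 000011
Remainder = 00011 (nonzero — an error is detected).

00011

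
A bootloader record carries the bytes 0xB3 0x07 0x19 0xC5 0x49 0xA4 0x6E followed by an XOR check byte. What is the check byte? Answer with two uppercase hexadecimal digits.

EB

XOR the bytes together:
  start with 0xB3
  0xB3 ⊕ 0x07 = 0xB4
  0xB4 ⊕ 0x19 = 0xAD
  0xAD ⊕ 0xC5 = 0x68
  0x68 ⊕ 0x49 = 0x21
  0x21 ⊕ 0xA4 = 0x85
  0x85 ⊕ 0x6E = 0xEB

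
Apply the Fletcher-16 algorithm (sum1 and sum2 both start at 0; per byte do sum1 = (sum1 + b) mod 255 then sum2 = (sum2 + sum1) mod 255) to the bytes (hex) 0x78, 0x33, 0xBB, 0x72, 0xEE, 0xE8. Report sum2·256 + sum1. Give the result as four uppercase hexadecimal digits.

Running sums (mod 255):
  after byte 0 (0x78): sum1=120, sum2=120
  after byte 1 (0x33): sum1=171, sum2=36
  after byte 2 (0xBB): sum1=103, sum2=139
  after byte 3 (0x72): sum1=217, sum2=101
  after byte 4 (0xEE): sum1=200, sum2=46
  after byte 5 (0xE8): sum1=177, sum2=223
Checksum = sum2·256 + sum1 = 223·256 + 177 = 57265 = 0xDFB1.

DFB1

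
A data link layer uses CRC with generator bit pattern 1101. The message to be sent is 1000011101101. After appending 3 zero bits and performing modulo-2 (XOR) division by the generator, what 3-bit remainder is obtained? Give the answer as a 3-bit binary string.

001

Append 3 zeros: 1000011101101000. Divide by 1101 (XOR where the leading bit is 1):
  pos 0: 1000 XOR 1101 = 0101
  pos 1: 1010 XOR 1101 = 0111
  pos 2: 1111 XOR 1101 = 0010
  pos 4: 1011 XOR 1101 = 0110
  pos 5: 1100 XOR 1101 = 0001
  pos 8: 1110 XOR 1101 = 0011
  pos 10: 1110 XOR 1101 = 0011
  pos 12: 1100 XOR 1101 = 0001
Remainder (last 3 bits) = 001. This is the CRC / FCS.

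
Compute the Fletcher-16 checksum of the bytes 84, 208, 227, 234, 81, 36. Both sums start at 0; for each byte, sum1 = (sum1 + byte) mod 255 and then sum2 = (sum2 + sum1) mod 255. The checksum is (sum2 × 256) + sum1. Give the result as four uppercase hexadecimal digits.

Running sums (mod 255):
  after byte 0 (84): sum1=84, sum2=84
  after byte 1 (208): sum1=37, sum2=121
  after byte 2 (227): sum1=9, sum2=130
  after byte 3 (234): sum1=243, sum2=118
  after byte 4 (81): sum1=69, sum2=187
  after byte 5 (36): sum1=105, sum2=37
Checksum = sum2·256 + sum1 = 37·256 + 105 = 9577 = 0x2569.

2569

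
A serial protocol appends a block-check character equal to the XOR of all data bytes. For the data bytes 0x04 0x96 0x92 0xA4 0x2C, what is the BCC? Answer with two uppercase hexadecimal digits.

88

XOR the bytes together:
  start with 0x04
  0x04 ⊕ 0x96 = 0x92
  0x92 ⊕ 0x92 = 0x00
  0x00 ⊕ 0xA4 = 0xA4
  0xA4 ⊕ 0x2C = 0x88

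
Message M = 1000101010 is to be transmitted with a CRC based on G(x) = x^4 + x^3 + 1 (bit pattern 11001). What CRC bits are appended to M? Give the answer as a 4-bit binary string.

1111

Append 4 zeros: 10001010100000. Divide by 11001 (XOR where the leading bit is 1):
  pos 0: 10001 XOR 11001 = 01000
  pos 1: 10000 XOR 11001 = 01001
  pos 2: 10011 XOR 11001 = 01010
  pos 3: 10100 XOR 11001 = 01101
  pos 4: 11011 XOR 11001 = 00010
  pos 7: 10000 XOR 11001 = 01001
  pos 8: 10010 XOR 11001 = 01011
  pos 9: 10110 XOR 11001 = 01111
Remainder (last 4 bits) = 1111. This is the CRC / FCS.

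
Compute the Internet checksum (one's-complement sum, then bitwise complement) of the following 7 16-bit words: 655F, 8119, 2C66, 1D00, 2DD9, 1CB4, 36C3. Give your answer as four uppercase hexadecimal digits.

One's-complement addition (fold any carry out of bit 15 back into bit 0):
  0x655F + 0x8119 = 0x0E678
  0xE678 + 0x2C66 = 0x112DE → wrap carry → 0x12DF
  0x12DF + 0x1D00 = 0x02FDF
  0x2FDF + 0x2DD9 = 0x05DB8
  0x5DB8 + 0x1CB4 = 0x07A6C
  0x7A6C + 0x36C3 = 0x0B12F
One's-complement sum = 0xB12F.
Checksum = ~0xB12F & 0xFFFF = 0x4ED0.

4ED0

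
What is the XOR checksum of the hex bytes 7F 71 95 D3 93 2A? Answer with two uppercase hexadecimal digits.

F1

XOR the bytes together:
  start with 0x7F
  0x7F ⊕ 0x71 = 0x0E
  0x0E ⊕ 0x95 = 0x9B
  0x9B ⊕ 0xD3 = 0x48
  0x48 ⊕ 0x93 = 0xDB
  0xDB ⊕ 0x2A = 0xF1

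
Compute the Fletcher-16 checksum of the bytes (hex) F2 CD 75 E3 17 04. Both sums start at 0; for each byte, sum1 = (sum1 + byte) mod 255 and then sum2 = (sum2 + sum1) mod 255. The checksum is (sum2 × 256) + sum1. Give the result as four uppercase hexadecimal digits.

Running sums (mod 255):
  after byte 0 (F2): sum1=242, sum2=242
  after byte 1 (CD): sum1=192, sum2=179
  after byte 2 (75): sum1=54, sum2=233
  after byte 3 (E3): sum1=26, sum2=4
  after byte 4 (17): sum1=49, sum2=53
  after byte 5 (04): sum1=53, sum2=106
Checksum = sum2·256 + sum1 = 106·256 + 53 = 27189 = 0x6A35.

6A35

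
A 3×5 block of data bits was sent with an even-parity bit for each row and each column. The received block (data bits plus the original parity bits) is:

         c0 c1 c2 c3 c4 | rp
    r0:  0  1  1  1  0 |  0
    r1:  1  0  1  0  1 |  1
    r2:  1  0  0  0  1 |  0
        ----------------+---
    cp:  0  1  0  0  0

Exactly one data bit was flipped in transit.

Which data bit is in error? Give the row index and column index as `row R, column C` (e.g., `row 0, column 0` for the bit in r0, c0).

row 0, column 3

Recompute each row's even parity and compare to rp:
  r0: data parity 1, sent rp 0 → mismatch
  r1: data parity 1, sent rp 1 → ok
  r2: data parity 0, sent rp 0 → ok
Recompute each column's even parity and compare to cp:
  c0: data parity 0, sent cp 0 → ok
  c1: data parity 1, sent cp 1 → ok
  c2: data parity 0, sent cp 0 → ok
  c3: data parity 1, sent cp 0 → mismatch
  c4: data parity 0, sent cp 0 → ok
Exactly one row (r0) and one column (c3) fail → the flipped bit is at their intersection.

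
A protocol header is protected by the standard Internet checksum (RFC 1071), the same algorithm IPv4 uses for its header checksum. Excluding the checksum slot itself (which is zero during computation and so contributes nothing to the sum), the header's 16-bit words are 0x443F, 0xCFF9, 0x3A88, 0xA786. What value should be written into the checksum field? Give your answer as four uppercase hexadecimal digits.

09B8

One's-complement addition (fold any carry out of bit 15 back into bit 0):
  0x443F + 0xCFF9 = 0x11438 → wrap carry → 0x1439
  0x1439 + 0x3A88 = 0x04EC1
  0x4EC1 + 0xA786 = 0x0F647
One's-complement sum = 0xF647.
Checksum = ~0xF647 & 0xFFFF = 0x09B8.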